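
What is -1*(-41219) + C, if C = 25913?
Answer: 67132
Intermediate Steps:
-1*(-41219) + C = -1*(-41219) + 25913 = 41219 + 25913 = 67132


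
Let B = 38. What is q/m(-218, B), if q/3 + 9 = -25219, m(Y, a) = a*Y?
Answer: 18921/2071 ≈ 9.1362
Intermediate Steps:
m(Y, a) = Y*a
q = -75684 (q = -27 + 3*(-25219) = -27 - 75657 = -75684)
q/m(-218, B) = -75684/((-218*38)) = -75684/(-8284) = -75684*(-1/8284) = 18921/2071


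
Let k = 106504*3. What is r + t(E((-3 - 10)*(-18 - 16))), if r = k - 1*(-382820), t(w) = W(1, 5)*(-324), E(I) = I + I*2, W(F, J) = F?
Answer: 702008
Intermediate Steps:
k = 319512
E(I) = 3*I (E(I) = I + 2*I = 3*I)
t(w) = -324 (t(w) = 1*(-324) = -324)
r = 702332 (r = 319512 - 1*(-382820) = 319512 + 382820 = 702332)
r + t(E((-3 - 10)*(-18 - 16))) = 702332 - 324 = 702008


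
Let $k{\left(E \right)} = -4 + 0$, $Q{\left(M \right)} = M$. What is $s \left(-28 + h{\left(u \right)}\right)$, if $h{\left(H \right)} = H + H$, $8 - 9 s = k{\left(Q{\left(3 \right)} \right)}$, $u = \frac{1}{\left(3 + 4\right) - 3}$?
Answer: $- \frac{110}{3} \approx -36.667$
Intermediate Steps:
$k{\left(E \right)} = -4$
$u = \frac{1}{4}$ ($u = \frac{1}{7 - 3} = \frac{1}{4} \approx 0.25$)
$s = \frac{4}{3}$ ($s = \frac{8}{9} - - \frac{4}{9} = \frac{8}{9} + \frac{4}{9} = \frac{4}{3} \approx 1.3333$)
$h{\left(H \right)} = 2 H$
$s \left(-28 + h{\left(u \right)}\right) = \frac{4 \left(-28 + 2 \cdot \frac{1}{4}\right)}{3} = \frac{4 \left(-28 + \frac{1}{2}\right)}{3} = \frac{4}{3} \left(- \frac{55}{2}\right) = - \frac{110}{3}$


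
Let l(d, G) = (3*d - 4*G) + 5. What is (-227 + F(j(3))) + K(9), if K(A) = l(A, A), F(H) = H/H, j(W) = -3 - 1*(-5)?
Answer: -230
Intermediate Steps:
j(W) = 2 (j(W) = -3 + 5 = 2)
l(d, G) = 5 - 4*G + 3*d (l(d, G) = (-4*G + 3*d) + 5 = 5 - 4*G + 3*d)
F(H) = 1
K(A) = 5 - A (K(A) = 5 - 4*A + 3*A = 5 - A)
(-227 + F(j(3))) + K(9) = (-227 + 1) + (5 - 1*9) = -226 + (5 - 9) = -226 - 4 = -230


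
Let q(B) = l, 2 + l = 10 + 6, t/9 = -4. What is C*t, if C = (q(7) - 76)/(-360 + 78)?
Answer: -372/47 ≈ -7.9149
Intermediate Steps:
t = -36 (t = 9*(-4) = -36)
l = 14 (l = -2 + (10 + 6) = -2 + 16 = 14)
q(B) = 14
C = 31/141 (C = (14 - 76)/(-360 + 78) = -62/(-282) = -62*(-1/282) = 31/141 ≈ 0.21986)
C*t = (31/141)*(-36) = -372/47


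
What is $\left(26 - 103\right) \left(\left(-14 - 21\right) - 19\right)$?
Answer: $4158$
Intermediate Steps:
$\left(26 - 103\right) \left(\left(-14 - 21\right) - 19\right) = - 77 \left(-35 - 19\right) = \left(-77\right) \left(-54\right) = 4158$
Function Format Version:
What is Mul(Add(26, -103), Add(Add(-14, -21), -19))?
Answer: 4158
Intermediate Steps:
Mul(Add(26, -103), Add(Add(-14, -21), -19)) = Mul(-77, Add(-35, -19)) = Mul(-77, -54) = 4158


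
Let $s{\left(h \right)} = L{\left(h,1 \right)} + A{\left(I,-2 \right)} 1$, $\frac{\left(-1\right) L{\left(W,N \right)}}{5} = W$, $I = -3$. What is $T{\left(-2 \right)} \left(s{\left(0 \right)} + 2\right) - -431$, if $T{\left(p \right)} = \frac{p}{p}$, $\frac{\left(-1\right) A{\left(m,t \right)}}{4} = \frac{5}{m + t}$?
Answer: $437$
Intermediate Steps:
$L{\left(W,N \right)} = - 5 W$
$A{\left(m,t \right)} = - \frac{20}{m + t}$ ($A{\left(m,t \right)} = - 4 \frac{5}{m + t} = - \frac{20}{m + t}$)
$s{\left(h \right)} = 4 - 5 h$ ($s{\left(h \right)} = - 5 h + - \frac{20}{-3 - 2} \cdot 1 = - 5 h + - \frac{20}{-5} \cdot 1 = - 5 h + \left(-20\right) \left(- \frac{1}{5}\right) 1 = - 5 h + 4 \cdot 1 = - 5 h + 4 = 4 - 5 h$)
$T{\left(p \right)} = 1$
$T{\left(-2 \right)} \left(s{\left(0 \right)} + 2\right) - -431 = 1 \left(\left(4 - 0\right) + 2\right) - -431 = 1 \left(\left(4 + 0\right) + 2\right) + 431 = 1 \left(4 + 2\right) + 431 = 1 \cdot 6 + 431 = 6 + 431 = 437$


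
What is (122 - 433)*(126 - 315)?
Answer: 58779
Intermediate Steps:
(122 - 433)*(126 - 315) = -311*(-189) = 58779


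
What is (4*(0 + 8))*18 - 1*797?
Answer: -221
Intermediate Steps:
(4*(0 + 8))*18 - 1*797 = (4*8)*18 - 797 = 32*18 - 797 = 576 - 797 = -221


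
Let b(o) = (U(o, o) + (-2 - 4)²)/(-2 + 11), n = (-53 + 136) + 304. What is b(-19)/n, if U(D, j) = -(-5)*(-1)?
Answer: 31/3483 ≈ 0.0089004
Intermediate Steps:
U(D, j) = -5 (U(D, j) = -1*5 = -5)
n = 387 (n = 83 + 304 = 387)
b(o) = 31/9 (b(o) = (-5 + (-2 - 4)²)/(-2 + 11) = (-5 + (-6)²)/9 = (-5 + 36)*(⅑) = 31*(⅑) = 31/9)
b(-19)/n = (31/9)/387 = (31/9)*(1/387) = 31/3483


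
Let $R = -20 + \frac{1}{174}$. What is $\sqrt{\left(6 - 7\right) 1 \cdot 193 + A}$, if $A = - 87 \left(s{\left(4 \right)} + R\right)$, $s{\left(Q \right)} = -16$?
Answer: $\frac{3 \sqrt{1306}}{2} \approx 54.208$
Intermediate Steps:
$R = - \frac{3479}{174}$ ($R = -20 + \frac{1}{174} = - \frac{3479}{174} \approx -19.994$)
$A = \frac{6263}{2}$ ($A = - 87 \left(-16 - \frac{3479}{174}\right) = \left(-87\right) \left(- \frac{6263}{174}\right) = \frac{6263}{2} \approx 3131.5$)
$\sqrt{\left(6 - 7\right) 1 \cdot 193 + A} = \sqrt{\left(6 - 7\right) 1 \cdot 193 + \frac{6263}{2}} = \sqrt{\left(-1\right) 1 \cdot 193 + \frac{6263}{2}} = \sqrt{\left(-1\right) 193 + \frac{6263}{2}} = \sqrt{-193 + \frac{6263}{2}} = \sqrt{\frac{5877}{2}} = \frac{3 \sqrt{1306}}{2}$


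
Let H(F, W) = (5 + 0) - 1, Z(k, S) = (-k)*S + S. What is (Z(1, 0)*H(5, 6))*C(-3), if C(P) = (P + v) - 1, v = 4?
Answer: 0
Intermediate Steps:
Z(k, S) = S - S*k (Z(k, S) = -S*k + S = S - S*k)
C(P) = 3 + P (C(P) = (P + 4) - 1 = (4 + P) - 1 = 3 + P)
H(F, W) = 4 (H(F, W) = 5 - 1 = 4)
(Z(1, 0)*H(5, 6))*C(-3) = ((0*(1 - 1*1))*4)*(3 - 3) = ((0*(1 - 1))*4)*0 = ((0*0)*4)*0 = (0*4)*0 = 0*0 = 0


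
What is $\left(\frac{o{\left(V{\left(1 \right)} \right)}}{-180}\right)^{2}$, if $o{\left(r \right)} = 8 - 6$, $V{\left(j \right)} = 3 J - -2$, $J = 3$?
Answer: $\frac{1}{8100} \approx 0.00012346$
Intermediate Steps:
$V{\left(j \right)} = 11$ ($V{\left(j \right)} = 3 \cdot 3 - -2 = 9 + 2 = 11$)
$o{\left(r \right)} = 2$
$\left(\frac{o{\left(V{\left(1 \right)} \right)}}{-180}\right)^{2} = \left(\frac{2}{-180}\right)^{2} = \left(2 \left(- \frac{1}{180}\right)\right)^{2} = \left(- \frac{1}{90}\right)^{2} = \frac{1}{8100}$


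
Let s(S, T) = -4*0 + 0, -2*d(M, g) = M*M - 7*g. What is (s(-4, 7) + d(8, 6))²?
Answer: 121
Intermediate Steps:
d(M, g) = -M²/2 + 7*g/2 (d(M, g) = -(M*M - 7*g)/2 = -(M² - 7*g)/2 = -M²/2 + 7*g/2)
s(S, T) = 0 (s(S, T) = 0 + 0 = 0)
(s(-4, 7) + d(8, 6))² = (0 + (-½*8² + (7/2)*6))² = (0 + (-½*64 + 21))² = (0 + (-32 + 21))² = (0 - 11)² = (-11)² = 121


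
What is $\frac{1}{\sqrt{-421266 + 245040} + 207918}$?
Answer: $\frac{34653}{7205011825} - \frac{i \sqrt{176226}}{43230070950} \approx 4.8096 \cdot 10^{-6} - 9.7107 \cdot 10^{-9} i$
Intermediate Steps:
$\frac{1}{\sqrt{-421266 + 245040} + 207918} = \frac{1}{\sqrt{-176226} + 207918} = \frac{1}{i \sqrt{176226} + 207918} = \frac{1}{207918 + i \sqrt{176226}}$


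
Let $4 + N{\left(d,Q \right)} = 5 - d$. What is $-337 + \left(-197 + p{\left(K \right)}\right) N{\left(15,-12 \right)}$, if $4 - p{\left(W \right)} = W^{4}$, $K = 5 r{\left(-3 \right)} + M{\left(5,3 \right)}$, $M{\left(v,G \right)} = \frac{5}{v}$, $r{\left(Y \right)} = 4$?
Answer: $2725099$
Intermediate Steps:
$N{\left(d,Q \right)} = 1 - d$ ($N{\left(d,Q \right)} = -4 - \left(-5 + d\right) = 1 - d$)
$K = 21$ ($K = 5 \cdot 4 + \frac{5}{5} = 20 + 5 \cdot \frac{1}{5} = 20 + 1 = 21$)
$p{\left(W \right)} = 4 - W^{4}$
$-337 + \left(-197 + p{\left(K \right)}\right) N{\left(15,-12 \right)} = -337 + \left(-197 + \left(4 - 21^{4}\right)\right) \left(1 - 15\right) = -337 + \left(-197 + \left(4 - 194481\right)\right) \left(1 - 15\right) = -337 + \left(-197 + \left(4 - 194481\right)\right) \left(-14\right) = -337 + \left(-197 - 194477\right) \left(-14\right) = -337 - -2725436 = -337 + 2725436 = 2725099$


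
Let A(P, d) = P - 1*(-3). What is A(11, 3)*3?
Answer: 42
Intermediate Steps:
A(P, d) = 3 + P (A(P, d) = P + 3 = 3 + P)
A(11, 3)*3 = (3 + 11)*3 = 14*3 = 42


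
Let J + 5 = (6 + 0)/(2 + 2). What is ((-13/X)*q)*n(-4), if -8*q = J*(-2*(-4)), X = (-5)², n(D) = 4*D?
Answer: 728/25 ≈ 29.120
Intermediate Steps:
J = -7/2 (J = -5 + (6 + 0)/(2 + 2) = -5 + 6/4 = -5 + 6*(¼) = -5 + 3/2 = -7/2 ≈ -3.5000)
X = 25
q = 7/2 (q = -(-7)*(-2*(-4))/16 = -(-7)*8/16 = -⅛*(-28) = 7/2 ≈ 3.5000)
((-13/X)*q)*n(-4) = (-13/25*(7/2))*(4*(-4)) = (-13*1/25*(7/2))*(-16) = -13/25*7/2*(-16) = -91/50*(-16) = 728/25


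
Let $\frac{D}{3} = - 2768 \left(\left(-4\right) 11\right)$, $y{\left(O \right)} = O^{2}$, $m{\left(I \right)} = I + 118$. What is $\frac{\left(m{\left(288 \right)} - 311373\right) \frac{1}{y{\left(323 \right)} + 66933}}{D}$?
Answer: $- \frac{310967}{62575024512} \approx -4.9695 \cdot 10^{-6}$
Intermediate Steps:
$m{\left(I \right)} = 118 + I$
$D = 365376$ ($D = 3 \left(- 2768 \left(\left(-4\right) 11\right)\right) = 3 \left(\left(-2768\right) \left(-44\right)\right) = 3 \cdot 121792 = 365376$)
$\frac{\left(m{\left(288 \right)} - 311373\right) \frac{1}{y{\left(323 \right)} + 66933}}{D} = \frac{\left(\left(118 + 288\right) - 311373\right) \frac{1}{323^{2} + 66933}}{365376} = \frac{406 - 311373}{104329 + 66933} \cdot \frac{1}{365376} = - \frac{310967}{171262} \cdot \frac{1}{365376} = \left(-310967\right) \frac{1}{171262} \cdot \frac{1}{365376} = \left(- \frac{310967}{171262}\right) \frac{1}{365376} = - \frac{310967}{62575024512}$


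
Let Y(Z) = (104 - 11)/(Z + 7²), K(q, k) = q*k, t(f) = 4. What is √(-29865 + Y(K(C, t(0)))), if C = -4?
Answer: 2*I*√903331/11 ≈ 172.81*I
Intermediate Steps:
K(q, k) = k*q
Y(Z) = 93/(49 + Z) (Y(Z) = 93/(Z + 49) = 93/(49 + Z))
√(-29865 + Y(K(C, t(0)))) = √(-29865 + 93/(49 + 4*(-4))) = √(-29865 + 93/(49 - 16)) = √(-29865 + 93/33) = √(-29865 + 93*(1/33)) = √(-29865 + 31/11) = √(-328484/11) = 2*I*√903331/11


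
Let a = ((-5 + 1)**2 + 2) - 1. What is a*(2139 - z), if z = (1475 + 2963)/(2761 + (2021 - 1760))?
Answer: 54906770/1511 ≈ 36338.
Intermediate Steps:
z = 2219/1511 (z = 4438/(2761 + 261) = 4438/3022 = 4438*(1/3022) = 2219/1511 ≈ 1.4686)
a = 17 (a = ((-4)**2 + 2) - 1 = (16 + 2) - 1 = 18 - 1 = 17)
a*(2139 - z) = 17*(2139 - 1*2219/1511) = 17*(2139 - 2219/1511) = 17*(3229810/1511) = 54906770/1511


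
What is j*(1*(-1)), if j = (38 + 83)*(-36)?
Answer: 4356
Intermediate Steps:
j = -4356 (j = 121*(-36) = -4356)
j*(1*(-1)) = -4356*(-1) = 4356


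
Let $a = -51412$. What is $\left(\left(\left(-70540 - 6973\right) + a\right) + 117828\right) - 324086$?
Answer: $-335183$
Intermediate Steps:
$\left(\left(\left(-70540 - 6973\right) + a\right) + 117828\right) - 324086 = \left(\left(\left(-70540 - 6973\right) - 51412\right) + 117828\right) - 324086 = \left(\left(-77513 - 51412\right) + 117828\right) - 324086 = \left(-128925 + 117828\right) - 324086 = -11097 - 324086 = -335183$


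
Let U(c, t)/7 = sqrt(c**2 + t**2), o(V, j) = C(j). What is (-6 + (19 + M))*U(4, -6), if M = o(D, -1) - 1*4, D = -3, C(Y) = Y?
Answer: 112*sqrt(13) ≈ 403.82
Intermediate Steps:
o(V, j) = j
M = -5 (M = -1 - 1*4 = -1 - 4 = -5)
U(c, t) = 7*sqrt(c**2 + t**2)
(-6 + (19 + M))*U(4, -6) = (-6 + (19 - 5))*(7*sqrt(4**2 + (-6)**2)) = (-6 + 14)*(7*sqrt(16 + 36)) = 8*(7*sqrt(52)) = 8*(7*(2*sqrt(13))) = 8*(14*sqrt(13)) = 112*sqrt(13)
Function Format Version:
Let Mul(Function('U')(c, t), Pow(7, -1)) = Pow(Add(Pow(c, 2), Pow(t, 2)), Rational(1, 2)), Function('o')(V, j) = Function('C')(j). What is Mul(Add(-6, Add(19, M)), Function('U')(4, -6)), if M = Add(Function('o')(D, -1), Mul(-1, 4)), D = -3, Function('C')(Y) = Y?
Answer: Mul(112, Pow(13, Rational(1, 2))) ≈ 403.82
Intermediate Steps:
Function('o')(V, j) = j
M = -5 (M = Add(-1, Mul(-1, 4)) = Add(-1, -4) = -5)
Function('U')(c, t) = Mul(7, Pow(Add(Pow(c, 2), Pow(t, 2)), Rational(1, 2)))
Mul(Add(-6, Add(19, M)), Function('U')(4, -6)) = Mul(Add(-6, Add(19, -5)), Mul(7, Pow(Add(Pow(4, 2), Pow(-6, 2)), Rational(1, 2)))) = Mul(Add(-6, 14), Mul(7, Pow(Add(16, 36), Rational(1, 2)))) = Mul(8, Mul(7, Pow(52, Rational(1, 2)))) = Mul(8, Mul(7, Mul(2, Pow(13, Rational(1, 2))))) = Mul(8, Mul(14, Pow(13, Rational(1, 2)))) = Mul(112, Pow(13, Rational(1, 2)))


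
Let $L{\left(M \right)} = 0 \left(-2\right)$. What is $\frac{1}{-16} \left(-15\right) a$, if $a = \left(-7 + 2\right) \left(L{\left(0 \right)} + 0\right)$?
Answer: $0$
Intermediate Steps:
$L{\left(M \right)} = 0$
$a = 0$ ($a = \left(-7 + 2\right) \left(0 + 0\right) = \left(-5\right) 0 = 0$)
$\frac{1}{-16} \left(-15\right) a = \frac{1}{-16} \left(-15\right) 0 = \left(- \frac{1}{16}\right) \left(-15\right) 0 = \frac{15}{16} \cdot 0 = 0$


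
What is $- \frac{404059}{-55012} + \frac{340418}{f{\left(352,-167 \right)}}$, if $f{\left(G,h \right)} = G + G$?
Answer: $\frac{2376441569}{4841056} \approx 490.89$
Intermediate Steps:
$f{\left(G,h \right)} = 2 G$
$- \frac{404059}{-55012} + \frac{340418}{f{\left(352,-167 \right)}} = - \frac{404059}{-55012} + \frac{340418}{2 \cdot 352} = \left(-404059\right) \left(- \frac{1}{55012}\right) + \frac{340418}{704} = \frac{404059}{55012} + 340418 \cdot \frac{1}{704} = \frac{404059}{55012} + \frac{170209}{352} = \frac{2376441569}{4841056}$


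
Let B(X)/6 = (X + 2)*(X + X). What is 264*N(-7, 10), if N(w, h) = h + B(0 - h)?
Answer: 256080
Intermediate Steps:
B(X) = 12*X*(2 + X) (B(X) = 6*((X + 2)*(X + X)) = 6*((2 + X)*(2*X)) = 6*(2*X*(2 + X)) = 12*X*(2 + X))
N(w, h) = h - 12*h*(2 - h) (N(w, h) = h + 12*(0 - h)*(2 + (0 - h)) = h + 12*(-h)*(2 - h) = h - 12*h*(2 - h))
264*N(-7, 10) = 264*(10*(-23 + 12*10)) = 264*(10*(-23 + 120)) = 264*(10*97) = 264*970 = 256080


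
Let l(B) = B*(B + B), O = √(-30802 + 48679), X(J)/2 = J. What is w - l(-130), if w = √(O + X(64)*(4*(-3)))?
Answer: -33800 + I*√(1536 - √17877) ≈ -33800.0 + 37.447*I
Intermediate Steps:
X(J) = 2*J
O = √17877 ≈ 133.70
l(B) = 2*B² (l(B) = B*(2*B) = 2*B²)
w = √(-1536 + √17877) (w = √(√17877 + (2*64)*(4*(-3))) = √(√17877 + 128*(-12)) = √(√17877 - 1536) = √(-1536 + √17877) ≈ 37.447*I)
w - l(-130) = √(-1536 + √17877) - 2*(-130)² = √(-1536 + √17877) - 2*16900 = √(-1536 + √17877) - 1*33800 = √(-1536 + √17877) - 33800 = -33800 + √(-1536 + √17877)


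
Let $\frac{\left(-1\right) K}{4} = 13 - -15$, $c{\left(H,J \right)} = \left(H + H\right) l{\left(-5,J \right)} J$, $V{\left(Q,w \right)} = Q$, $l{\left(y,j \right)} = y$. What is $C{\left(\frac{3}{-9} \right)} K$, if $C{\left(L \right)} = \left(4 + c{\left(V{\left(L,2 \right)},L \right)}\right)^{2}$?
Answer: $- \frac{75712}{81} \approx -934.72$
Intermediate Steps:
$c{\left(H,J \right)} = - 10 H J$ ($c{\left(H,J \right)} = \left(H + H\right) \left(-5\right) J = 2 H \left(-5\right) J = - 10 H J$)
$K = -112$ ($K = - 4 \left(13 - -15\right) = - 4 \left(13 + 15\right) = \left(-4\right) 28 = -112$)
$C{\left(L \right)} = \left(4 - 10 L^{2}\right)^{2}$ ($C{\left(L \right)} = \left(4 - 10 L L\right)^{2} = \left(4 - 10 L^{2}\right)^{2}$)
$C{\left(\frac{3}{-9} \right)} K = 4 \left(2 - 5 \left(\frac{3}{-9}\right)^{2}\right)^{2} \left(-112\right) = 4 \left(2 - 5 \left(3 \left(- \frac{1}{9}\right)\right)^{2}\right)^{2} \left(-112\right) = 4 \left(2 - 5 \left(- \frac{1}{3}\right)^{2}\right)^{2} \left(-112\right) = 4 \left(2 - \frac{5}{9}\right)^{2} \left(-112\right) = 4 \left(\frac{13}{9}\right)^{2} \left(-112\right) = 4 \cdot \frac{169}{81} \left(-112\right) = \frac{676}{81} \left(-112\right) = - \frac{75712}{81}$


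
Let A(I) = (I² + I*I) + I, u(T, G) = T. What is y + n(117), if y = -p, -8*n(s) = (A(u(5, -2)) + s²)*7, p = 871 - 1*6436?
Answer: -6461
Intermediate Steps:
p = -5565 (p = 871 - 6436 = -5565)
A(I) = I + 2*I² (A(I) = (I² + I²) + I = 2*I² + I = I + 2*I²)
n(s) = -385/8 - 7*s²/8 (n(s) = -(5*(1 + 2*5) + s²)*7/8 = -(5*(1 + 10) + s²)*7/8 = -(5*11 + s²)*7/8 = -(55 + s²)*7/8 = -(385 + 7*s²)/8 = -385/8 - 7*s²/8)
y = 5565 (y = -1*(-5565) = 5565)
y + n(117) = 5565 + (-385/8 - 7/8*117²) = 5565 + (-385/8 - 7/8*13689) = 5565 + (-385/8 - 95823/8) = 5565 - 12026 = -6461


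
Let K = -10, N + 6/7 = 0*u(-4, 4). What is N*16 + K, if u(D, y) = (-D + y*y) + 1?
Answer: -166/7 ≈ -23.714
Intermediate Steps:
u(D, y) = 1 + y² - D (u(D, y) = (-D + y²) + 1 = (y² - D) + 1 = 1 + y² - D)
N = -6/7 (N = -6/7 + 0*(1 + 4² - 1*(-4)) = -6/7 + 0*(1 + 16 + 4) = -6/7 + 0*21 = -6/7 + 0 = -6/7 ≈ -0.85714)
N*16 + K = -6/7*16 - 10 = -96/7 - 10 = -166/7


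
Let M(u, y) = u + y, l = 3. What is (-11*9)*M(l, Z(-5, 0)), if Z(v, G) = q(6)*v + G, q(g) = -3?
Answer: -1782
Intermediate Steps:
Z(v, G) = G - 3*v (Z(v, G) = -3*v + G = G - 3*v)
(-11*9)*M(l, Z(-5, 0)) = (-11*9)*(3 + (0 - 3*(-5))) = -99*(3 + (0 + 15)) = -99*(3 + 15) = -99*18 = -1782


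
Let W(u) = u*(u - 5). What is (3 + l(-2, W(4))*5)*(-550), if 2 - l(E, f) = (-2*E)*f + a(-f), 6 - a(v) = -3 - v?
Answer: -15400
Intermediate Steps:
a(v) = 9 + v (a(v) = 6 - (-3 - v) = 6 + (3 + v) = 9 + v)
W(u) = u*(-5 + u)
l(E, f) = -7 + f + 2*E*f (l(E, f) = 2 - ((-2*E)*f + (9 - f)) = 2 - (-2*E*f + (9 - f)) = 2 - (9 - f - 2*E*f) = 2 + (-9 + f + 2*E*f) = -7 + f + 2*E*f)
(3 + l(-2, W(4))*5)*(-550) = (3 + (-7 + 4*(-5 + 4) + 2*(-2)*(4*(-5 + 4)))*5)*(-550) = (3 + (-7 + 4*(-1) + 2*(-2)*(4*(-1)))*5)*(-550) = (3 + (-7 - 4 + 2*(-2)*(-4))*5)*(-550) = (3 + (-7 - 4 + 16)*5)*(-550) = (3 + 5*5)*(-550) = (3 + 25)*(-550) = 28*(-550) = -15400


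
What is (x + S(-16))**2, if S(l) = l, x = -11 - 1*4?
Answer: 961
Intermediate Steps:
x = -15 (x = -11 - 4 = -15)
(x + S(-16))**2 = (-15 - 16)**2 = (-31)**2 = 961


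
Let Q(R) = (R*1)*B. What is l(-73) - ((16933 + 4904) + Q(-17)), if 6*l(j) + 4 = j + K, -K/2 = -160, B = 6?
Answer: -43389/2 ≈ -21695.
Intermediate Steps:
K = 320 (K = -2*(-160) = 320)
Q(R) = 6*R (Q(R) = (R*1)*6 = R*6 = 6*R)
l(j) = 158/3 + j/6 (l(j) = -⅔ + (j + 320)/6 = -⅔ + (320 + j)/6 = -⅔ + (160/3 + j/6) = 158/3 + j/6)
l(-73) - ((16933 + 4904) + Q(-17)) = (158/3 + (⅙)*(-73)) - ((16933 + 4904) + 6*(-17)) = (158/3 - 73/6) - (21837 - 102) = 81/2 - 1*21735 = 81/2 - 21735 = -43389/2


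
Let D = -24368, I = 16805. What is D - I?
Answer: -41173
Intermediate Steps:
D - I = -24368 - 1*16805 = -24368 - 16805 = -41173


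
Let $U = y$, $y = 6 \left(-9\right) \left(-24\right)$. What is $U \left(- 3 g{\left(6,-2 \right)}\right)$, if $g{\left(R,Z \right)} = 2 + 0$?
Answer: $-7776$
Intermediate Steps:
$g{\left(R,Z \right)} = 2$
$y = 1296$ ($y = \left(-54\right) \left(-24\right) = 1296$)
$U = 1296$
$U \left(- 3 g{\left(6,-2 \right)}\right) = 1296 \left(\left(-3\right) 2\right) = 1296 \left(-6\right) = -7776$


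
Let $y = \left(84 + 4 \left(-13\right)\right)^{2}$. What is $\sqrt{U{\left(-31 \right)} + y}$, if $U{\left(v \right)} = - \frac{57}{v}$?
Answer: $\frac{7 \sqrt{20119}}{31} \approx 32.029$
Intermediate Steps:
$y = 1024$ ($y = \left(84 - 52\right)^{2} = 32^{2} = 1024$)
$\sqrt{U{\left(-31 \right)} + y} = \sqrt{- \frac{57}{-31} + 1024} = \sqrt{\left(-57\right) \left(- \frac{1}{31}\right) + 1024} = \sqrt{\frac{57}{31} + 1024} = \sqrt{\frac{31801}{31}} = \frac{7 \sqrt{20119}}{31}$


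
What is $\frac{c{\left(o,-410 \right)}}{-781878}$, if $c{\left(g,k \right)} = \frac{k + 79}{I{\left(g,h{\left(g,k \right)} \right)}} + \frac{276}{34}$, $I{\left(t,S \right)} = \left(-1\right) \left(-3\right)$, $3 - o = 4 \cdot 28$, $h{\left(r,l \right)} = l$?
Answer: $\frac{5213}{39875778} \approx 0.00013073$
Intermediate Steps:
$o = -109$ ($o = 3 - 4 \cdot 28 = 3 - 112 = -109$)
$I{\left(t,S \right)} = 3$
$c{\left(g,k \right)} = \frac{1757}{51} + \frac{k}{3}$ ($c{\left(g,k \right)} = \frac{k + 79}{3} + \frac{276}{34} = \left(79 + k\right) \frac{1}{3} + 276 \cdot \frac{1}{34} = \left(\frac{79}{3} + \frac{k}{3}\right) + \frac{138}{17} = \frac{1757}{51} + \frac{k}{3}$)
$\frac{c{\left(o,-410 \right)}}{-781878} = \frac{\frac{1757}{51} + \frac{1}{3} \left(-410\right)}{-781878} = \left(\frac{1757}{51} - \frac{410}{3}\right) \left(- \frac{1}{781878}\right) = \left(- \frac{5213}{51}\right) \left(- \frac{1}{781878}\right) = \frac{5213}{39875778}$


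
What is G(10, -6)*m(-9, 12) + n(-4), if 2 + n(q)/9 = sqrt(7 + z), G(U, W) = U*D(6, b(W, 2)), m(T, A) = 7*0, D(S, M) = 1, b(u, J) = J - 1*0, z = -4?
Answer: -18 + 9*sqrt(3) ≈ -2.4115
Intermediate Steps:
b(u, J) = J (b(u, J) = J + 0 = J)
m(T, A) = 0
G(U, W) = U (G(U, W) = U*1 = U)
n(q) = -18 + 9*sqrt(3) (n(q) = -18 + 9*sqrt(7 - 4) = -18 + 9*sqrt(3))
G(10, -6)*m(-9, 12) + n(-4) = 10*0 + (-18 + 9*sqrt(3)) = 0 + (-18 + 9*sqrt(3)) = -18 + 9*sqrt(3)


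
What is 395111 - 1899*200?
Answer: 15311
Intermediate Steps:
395111 - 1899*200 = 395111 - 1*379800 = 395111 - 379800 = 15311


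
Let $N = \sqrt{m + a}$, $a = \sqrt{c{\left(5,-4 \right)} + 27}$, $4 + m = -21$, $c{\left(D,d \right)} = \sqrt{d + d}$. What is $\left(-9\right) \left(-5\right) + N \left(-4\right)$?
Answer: $45 - 4 \sqrt{-25 + \sqrt{27 + 2 i \sqrt{2}}} \approx 44.878 - 17.798 i$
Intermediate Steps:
$c{\left(D,d \right)} = \sqrt{2} \sqrt{d}$ ($c{\left(D,d \right)} = \sqrt{2 d} = \sqrt{2} \sqrt{d}$)
$m = -25$ ($m = -4 - 21 = -25$)
$a = \sqrt{27 + 2 i \sqrt{2}}$ ($a = \sqrt{\sqrt{2} \sqrt{-4} + 27} = \sqrt{\sqrt{2} \cdot 2 i + 27} = \sqrt{2 i \sqrt{2} + 27} = \sqrt{27 + 2 i \sqrt{2}} \approx 5.2033 + 0.27179 i$)
$N = \sqrt{-25 + \sqrt{27 + 2 i \sqrt{2}}} \approx 0.03054 + 4.4495 i$
$\left(-9\right) \left(-5\right) + N \left(-4\right) = \left(-9\right) \left(-5\right) + \sqrt{-25 + \sqrt{27 + 2 i \sqrt{2}}} \left(-4\right) = 45 - 4 \sqrt{-25 + \sqrt{27 + 2 i \sqrt{2}}}$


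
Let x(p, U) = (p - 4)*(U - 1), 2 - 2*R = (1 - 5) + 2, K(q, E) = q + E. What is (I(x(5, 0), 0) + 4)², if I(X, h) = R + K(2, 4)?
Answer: 144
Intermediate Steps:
K(q, E) = E + q
R = 2 (R = 1 - ((1 - 5) + 2)/2 = 1 - (-4 + 2)/2 = 1 - ½*(-2) = 1 + 1 = 2)
x(p, U) = (-1 + U)*(-4 + p) (x(p, U) = (-4 + p)*(-1 + U) = (-1 + U)*(-4 + p))
I(X, h) = 8 (I(X, h) = 2 + (4 + 2) = 2 + 6 = 8)
(I(x(5, 0), 0) + 4)² = (8 + 4)² = 12² = 144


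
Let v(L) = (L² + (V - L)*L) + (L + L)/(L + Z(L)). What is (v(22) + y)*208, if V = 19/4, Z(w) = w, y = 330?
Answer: 90584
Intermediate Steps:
V = 19/4 (V = 19*(¼) = 19/4 ≈ 4.7500)
v(L) = 1 + L² + L*(19/4 - L) (v(L) = (L² + (19/4 - L)*L) + (L + L)/(L + L) = (L² + L*(19/4 - L)) + (2*L)/((2*L)) = (L² + L*(19/4 - L)) + (2*L)*(1/(2*L)) = (L² + L*(19/4 - L)) + 1 = 1 + L² + L*(19/4 - L))
(v(22) + y)*208 = ((1 + (19/4)*22) + 330)*208 = ((1 + 209/2) + 330)*208 = (211/2 + 330)*208 = (871/2)*208 = 90584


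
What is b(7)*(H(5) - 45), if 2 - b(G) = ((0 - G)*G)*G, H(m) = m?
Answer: -13800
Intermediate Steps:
b(G) = 2 + G³ (b(G) = 2 - (0 - G)*G*G = 2 - (-G)*G*G = 2 - (-G²)*G = 2 - (-1)*G³ = 2 + G³)
b(7)*(H(5) - 45) = (2 + 7³)*(5 - 45) = (2 + 343)*(-40) = 345*(-40) = -13800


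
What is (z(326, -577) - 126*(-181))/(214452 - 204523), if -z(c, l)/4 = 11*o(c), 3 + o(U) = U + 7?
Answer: 8286/9929 ≈ 0.83453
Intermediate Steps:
o(U) = 4 + U (o(U) = -3 + (U + 7) = -3 + (7 + U) = 4 + U)
z(c, l) = -176 - 44*c (z(c, l) = -44*(4 + c) = -4*(44 + 11*c) = -176 - 44*c)
(z(326, -577) - 126*(-181))/(214452 - 204523) = ((-176 - 44*326) - 126*(-181))/(214452 - 204523) = ((-176 - 14344) + 22806)/9929 = (-14520 + 22806)*(1/9929) = 8286*(1/9929) = 8286/9929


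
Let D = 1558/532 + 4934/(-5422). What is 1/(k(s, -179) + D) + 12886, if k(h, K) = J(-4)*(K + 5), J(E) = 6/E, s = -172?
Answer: 128635911756/9982607 ≈ 12886.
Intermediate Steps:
D = 76613/37954 (D = 1558*(1/532) + 4934*(-1/5422) = 41/14 - 2467/2711 = 76613/37954 ≈ 2.0186)
k(h, K) = -15/2 - 3*K/2 (k(h, K) = (6/(-4))*(K + 5) = (6*(-¼))*(5 + K) = -3*(5 + K)/2 = -15/2 - 3*K/2)
1/(k(s, -179) + D) + 12886 = 1/((-15/2 - 3/2*(-179)) + 76613/37954) + 12886 = 1/((-15/2 + 537/2) + 76613/37954) + 12886 = 1/(261 + 76613/37954) + 12886 = 1/(9982607/37954) + 12886 = 37954/9982607 + 12886 = 128635911756/9982607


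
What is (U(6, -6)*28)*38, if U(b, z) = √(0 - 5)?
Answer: 1064*I*√5 ≈ 2379.2*I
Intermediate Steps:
U(b, z) = I*√5 (U(b, z) = √(-5) = I*√5)
(U(6, -6)*28)*38 = ((I*√5)*28)*38 = (28*I*√5)*38 = 1064*I*√5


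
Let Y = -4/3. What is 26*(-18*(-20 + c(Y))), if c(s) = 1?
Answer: 8892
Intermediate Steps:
Y = -4/3 (Y = -4*1/3 = -4/3 ≈ -1.3333)
26*(-18*(-20 + c(Y))) = 26*(-18*(-20 + 1)) = 26*(-18*(-19)) = 26*342 = 8892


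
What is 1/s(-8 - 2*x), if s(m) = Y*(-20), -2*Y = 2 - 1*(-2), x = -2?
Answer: 1/40 ≈ 0.025000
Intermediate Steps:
Y = -2 (Y = -(2 - 1*(-2))/2 = -(2 + 2)/2 = -½*4 = -2)
s(m) = 40 (s(m) = -2*(-20) = 40)
1/s(-8 - 2*x) = 1/40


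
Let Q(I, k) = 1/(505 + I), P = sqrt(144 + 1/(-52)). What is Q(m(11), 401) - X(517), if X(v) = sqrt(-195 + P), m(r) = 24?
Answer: 1/529 - sqrt(-131820 + 26*sqrt(97331))/26 ≈ 0.0018904 - 13.528*I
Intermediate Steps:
P = sqrt(97331)/26 (P = sqrt(144 - 1/52) = sqrt(7487/52) = sqrt(97331)/26 ≈ 11.999)
X(v) = sqrt(-195 + sqrt(97331)/26)
Q(m(11), 401) - X(517) = 1/(505 + 24) - sqrt(-131820 + 26*sqrt(97331))/26 = 1/529 - sqrt(-131820 + 26*sqrt(97331))/26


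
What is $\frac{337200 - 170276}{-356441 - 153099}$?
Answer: $- \frac{41731}{127385} \approx -0.3276$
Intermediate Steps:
$\frac{337200 - 170276}{-356441 - 153099} = \frac{166924}{-509540} = 166924 \left(- \frac{1}{509540}\right) = - \frac{41731}{127385}$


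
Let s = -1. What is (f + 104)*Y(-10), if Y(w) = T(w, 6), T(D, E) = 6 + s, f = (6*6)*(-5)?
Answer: -380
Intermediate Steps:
f = -180 (f = 36*(-5) = -180)
T(D, E) = 5 (T(D, E) = 6 - 1 = 5)
Y(w) = 5
(f + 104)*Y(-10) = (-180 + 104)*5 = -76*5 = -380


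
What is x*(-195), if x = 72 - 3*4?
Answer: -11700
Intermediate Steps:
x = 60 (x = 72 - 12 = 60)
x*(-195) = 60*(-195) = -11700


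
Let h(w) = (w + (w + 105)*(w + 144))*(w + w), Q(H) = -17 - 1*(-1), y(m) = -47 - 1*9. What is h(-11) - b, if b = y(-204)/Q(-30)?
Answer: -549611/2 ≈ -2.7481e+5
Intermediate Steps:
y(m) = -56 (y(m) = -47 - 9 = -56)
Q(H) = -16 (Q(H) = -17 + 1 = -16)
h(w) = 2*w*(w + (105 + w)*(144 + w)) (h(w) = (w + (105 + w)*(144 + w))*(2*w) = 2*w*(w + (105 + w)*(144 + w)))
b = 7/2 (b = -56/(-16) = -56*(-1/16) = 7/2 ≈ 3.5000)
h(-11) - b = 2*(-11)*(15120 + (-11)² + 250*(-11)) - 1*7/2 = 2*(-11)*(15120 + 121 - 2750) - 7/2 = 2*(-11)*12491 - 7/2 = -274802 - 7/2 = -549611/2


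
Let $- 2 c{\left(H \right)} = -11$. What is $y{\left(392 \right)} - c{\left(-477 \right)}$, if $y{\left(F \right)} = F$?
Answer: $\frac{773}{2} \approx 386.5$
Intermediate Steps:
$c{\left(H \right)} = \frac{11}{2}$ ($c{\left(H \right)} = \left(- \frac{1}{2}\right) \left(-11\right) = \frac{11}{2}$)
$y{\left(392 \right)} - c{\left(-477 \right)} = 392 - \frac{11}{2} = \frac{773}{2}$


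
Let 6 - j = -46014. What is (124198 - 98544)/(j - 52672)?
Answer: -12827/3326 ≈ -3.8566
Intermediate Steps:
j = 46020 (j = 6 - 1*(-46014) = 6 + 46014 = 46020)
(124198 - 98544)/(j - 52672) = (124198 - 98544)/(46020 - 52672) = 25654/(-6652) = 25654*(-1/6652) = -12827/3326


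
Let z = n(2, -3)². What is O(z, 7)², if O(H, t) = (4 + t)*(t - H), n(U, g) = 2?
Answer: 1089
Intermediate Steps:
z = 4 (z = 2² = 4)
O(z, 7)² = (7² - 4*4 + 4*7 - 1*4*7)² = (49 - 16 + 28 - 28)² = 33² = 1089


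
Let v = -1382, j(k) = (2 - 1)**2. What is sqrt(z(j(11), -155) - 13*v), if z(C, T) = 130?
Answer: 4*sqrt(1131) ≈ 134.52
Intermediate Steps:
j(k) = 1 (j(k) = 1**2 = 1)
sqrt(z(j(11), -155) - 13*v) = sqrt(130 - 13*(-1382)) = sqrt(130 + 17966) = sqrt(18096) = 4*sqrt(1131)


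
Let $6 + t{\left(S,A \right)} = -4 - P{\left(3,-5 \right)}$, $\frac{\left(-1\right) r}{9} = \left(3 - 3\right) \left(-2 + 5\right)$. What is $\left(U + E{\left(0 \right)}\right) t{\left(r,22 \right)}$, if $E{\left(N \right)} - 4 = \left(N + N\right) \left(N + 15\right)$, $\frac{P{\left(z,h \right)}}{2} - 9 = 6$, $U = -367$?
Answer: $14520$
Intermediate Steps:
$P{\left(z,h \right)} = 30$ ($P{\left(z,h \right)} = 18 + 2 \cdot 6 = 18 + 12 = 30$)
$E{\left(N \right)} = 4 + 2 N \left(15 + N\right)$ ($E{\left(N \right)} = 4 + \left(N + N\right) \left(N + 15\right) = 4 + 2 N \left(15 + N\right)$)
$r = 0$ ($r = - 9 \left(3 - 3\right) \left(-2 + 5\right) = - 9 \left(3 - 3\right) 3 = - 9 \cdot 0 \cdot 3 = \left(-9\right) 0 = 0$)
$t{\left(S,A \right)} = -40$ ($t{\left(S,A \right)} = -6 - 34 = -40$)
$\left(U + E{\left(0 \right)}\right) t{\left(r,22 \right)} = \left(-367 + \left(4 + 2 \cdot 0^{2} + 30 \cdot 0\right)\right) \left(-40\right) = \left(-367 + \left(4 + 2 \cdot 0 + 0\right)\right) \left(-40\right) = \left(-367 + \left(4 + 0 + 0\right)\right) \left(-40\right) = \left(-367 + 4\right) \left(-40\right) = \left(-363\right) \left(-40\right) = 14520$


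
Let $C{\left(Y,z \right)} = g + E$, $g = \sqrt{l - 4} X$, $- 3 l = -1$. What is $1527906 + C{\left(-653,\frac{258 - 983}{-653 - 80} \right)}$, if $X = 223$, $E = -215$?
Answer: $1527691 + \frac{223 i \sqrt{33}}{3} \approx 1.5277 \cdot 10^{6} + 427.01 i$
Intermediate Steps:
$l = \frac{1}{3}$ ($l = \left(- \frac{1}{3}\right) \left(-1\right) = \frac{1}{3} \approx 0.33333$)
$g = \frac{223 i \sqrt{33}}{3}$ ($g = \sqrt{\frac{1}{3} - 4} \cdot 223 = \sqrt{- \frac{11}{3}} \cdot 223 = \frac{i \sqrt{33}}{3} \cdot 223 = \frac{223 i \sqrt{33}}{3} \approx 427.01 i$)
$C{\left(Y,z \right)} = -215 + \frac{223 i \sqrt{33}}{3}$ ($C{\left(Y,z \right)} = \frac{223 i \sqrt{33}}{3} - 215 = -215 + \frac{223 i \sqrt{33}}{3}$)
$1527906 + C{\left(-653,\frac{258 - 983}{-653 - 80} \right)} = 1527906 - \left(215 - \frac{223 i \sqrt{33}}{3}\right) = 1527691 + \frac{223 i \sqrt{33}}{3}$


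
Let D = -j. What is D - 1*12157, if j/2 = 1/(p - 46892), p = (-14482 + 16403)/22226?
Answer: -12670264495895/1042219671 ≈ -12157.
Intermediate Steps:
p = 1921/22226 (p = 1921*(1/22226) = 1921/22226 ≈ 0.086430)
j = -44452/1042219671 (j = 2/(1921/22226 - 46892) = 2/(-1042219671/22226) = 2*(-22226/1042219671) = -44452/1042219671 ≈ -4.2651e-5)
D = 44452/1042219671 (D = -1*(-44452/1042219671) = 44452/1042219671 ≈ 4.2651e-5)
D - 1*12157 = 44452/1042219671 - 1*12157 = 44452/1042219671 - 12157 = -12670264495895/1042219671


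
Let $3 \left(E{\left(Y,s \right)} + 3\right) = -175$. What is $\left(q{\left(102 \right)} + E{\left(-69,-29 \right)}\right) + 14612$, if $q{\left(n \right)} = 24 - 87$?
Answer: $\frac{43463}{3} \approx 14488.0$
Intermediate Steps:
$q{\left(n \right)} = -63$
$E{\left(Y,s \right)} = - \frac{184}{3}$ ($E{\left(Y,s \right)} = -3 + \frac{1}{3} \left(-175\right) = -3 - \frac{175}{3} = - \frac{184}{3}$)
$\left(q{\left(102 \right)} + E{\left(-69,-29 \right)}\right) + 14612 = \left(-63 - \frac{184}{3}\right) + 14612 = - \frac{373}{3} + 14612 = \frac{43463}{3}$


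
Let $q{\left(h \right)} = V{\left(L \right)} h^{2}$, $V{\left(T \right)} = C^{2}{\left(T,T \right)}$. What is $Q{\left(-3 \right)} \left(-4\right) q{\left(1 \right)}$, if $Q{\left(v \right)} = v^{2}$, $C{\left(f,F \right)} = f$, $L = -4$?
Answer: $-576$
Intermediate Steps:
$V{\left(T \right)} = T^{2}$
$q{\left(h \right)} = 16 h^{2}$ ($q{\left(h \right)} = \left(-4\right)^{2} h^{2} = 16 h^{2}$)
$Q{\left(-3 \right)} \left(-4\right) q{\left(1 \right)} = \left(-3\right)^{2} \left(-4\right) 16 \cdot 1^{2} = 9 \left(-4\right) 16 \cdot 1 = \left(-36\right) 16 = -576$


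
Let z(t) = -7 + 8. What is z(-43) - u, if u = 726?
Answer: -725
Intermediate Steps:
z(t) = 1
z(-43) - u = 1 - 1*726 = 1 - 726 = -725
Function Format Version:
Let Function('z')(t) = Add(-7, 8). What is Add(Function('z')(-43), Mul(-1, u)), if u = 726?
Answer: -725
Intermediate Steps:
Function('z')(t) = 1
Add(Function('z')(-43), Mul(-1, u)) = Add(1, Mul(-1, 726)) = Add(1, -726) = -725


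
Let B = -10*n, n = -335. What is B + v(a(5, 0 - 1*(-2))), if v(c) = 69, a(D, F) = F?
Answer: 3419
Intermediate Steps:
B = 3350 (B = -10*(-335) = 3350)
B + v(a(5, 0 - 1*(-2))) = 3350 + 69 = 3419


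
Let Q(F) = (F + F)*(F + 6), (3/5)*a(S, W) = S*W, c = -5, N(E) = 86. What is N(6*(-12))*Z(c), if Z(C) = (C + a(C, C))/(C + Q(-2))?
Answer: -9460/63 ≈ -150.16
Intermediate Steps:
a(S, W) = 5*S*W/3 (a(S, W) = 5*(S*W)/3 = 5*S*W/3)
Q(F) = 2*F*(6 + F) (Q(F) = (2*F)*(6 + F) = 2*F*(6 + F))
Z(C) = (C + 5*C**2/3)/(-16 + C) (Z(C) = (C + 5*C*C/3)/(C + 2*(-2)*(6 - 2)) = (C + 5*C**2/3)/(C + 2*(-2)*4) = (C + 5*C**2/3)/(C - 16) = (C + 5*C**2/3)/(-16 + C))
N(6*(-12))*Z(c) = 86*((1/3)*(-5)*(3 + 5*(-5))/(-16 - 5)) = 86*((1/3)*(-5)*(3 - 25)/(-21)) = 86*((1/3)*(-5)*(-1/21)*(-22)) = 86*(-110/63) = -9460/63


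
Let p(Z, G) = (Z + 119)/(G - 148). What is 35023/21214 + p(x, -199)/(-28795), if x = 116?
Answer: 69990014637/42393484822 ≈ 1.6510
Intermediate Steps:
p(Z, G) = (119 + Z)/(-148 + G)
35023/21214 + p(x, -199)/(-28795) = 35023/21214 + ((119 + 116)/(-148 - 199))/(-28795) = 35023*(1/21214) + (235/(-347))*(-1/28795) = 35023/21214 - 1/347*235*(-1/28795) = 35023/21214 - 235/347*(-1/28795) = 35023/21214 + 47/1998373 = 69990014637/42393484822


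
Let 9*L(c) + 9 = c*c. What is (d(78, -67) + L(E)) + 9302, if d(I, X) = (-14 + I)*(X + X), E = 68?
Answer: 11149/9 ≈ 1238.8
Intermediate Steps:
L(c) = -1 + c²/9 (L(c) = -1 + (c*c)/9 = -1 + c²/9)
d(I, X) = 2*X*(-14 + I) (d(I, X) = (-14 + I)*(2*X) = 2*X*(-14 + I))
(d(78, -67) + L(E)) + 9302 = (2*(-67)*(-14 + 78) + (-1 + (⅑)*68²)) + 9302 = (2*(-67)*64 + (-1 + (⅑)*4624)) + 9302 = (-8576 + (-1 + 4624/9)) + 9302 = (-8576 + 4615/9) + 9302 = -72569/9 + 9302 = 11149/9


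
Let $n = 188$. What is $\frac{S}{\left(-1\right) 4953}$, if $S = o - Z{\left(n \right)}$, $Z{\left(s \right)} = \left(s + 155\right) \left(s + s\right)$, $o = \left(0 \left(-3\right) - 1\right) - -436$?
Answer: $\frac{128533}{4953} \approx 25.951$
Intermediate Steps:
$o = 435$ ($o = \left(0 - 1\right) + 436 = -1 + 436 = 435$)
$Z{\left(s \right)} = 2 s \left(155 + s\right)$ ($Z{\left(s \right)} = \left(155 + s\right) 2 s = 2 s \left(155 + s\right)$)
$S = -128533$ ($S = 435 - 2 \cdot 188 \left(155 + 188\right) = 435 - 2 \cdot 188 \cdot 343 = 435 - 128968 = -128533$)
$\frac{S}{\left(-1\right) 4953} = - \frac{128533}{\left(-1\right) 4953} = - \frac{128533}{-4953} = \left(-128533\right) \left(- \frac{1}{4953}\right) = \frac{128533}{4953}$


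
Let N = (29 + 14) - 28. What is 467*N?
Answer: 7005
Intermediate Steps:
N = 15 (N = 43 - 28 = 15)
467*N = 467*15 = 7005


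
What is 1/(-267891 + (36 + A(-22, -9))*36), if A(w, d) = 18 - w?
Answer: -1/265155 ≈ -3.7714e-6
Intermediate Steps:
1/(-267891 + (36 + A(-22, -9))*36) = 1/(-267891 + (36 + (18 - 1*(-22)))*36) = 1/(-267891 + (36 + (18 + 22))*36) = 1/(-267891 + (36 + 40)*36) = 1/(-267891 + 76*36) = 1/(-267891 + 2736) = 1/(-265155) = -1/265155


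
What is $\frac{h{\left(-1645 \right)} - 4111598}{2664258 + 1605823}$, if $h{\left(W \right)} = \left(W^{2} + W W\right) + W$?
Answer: $\frac{1298807}{4270081} \approx 0.30416$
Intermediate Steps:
$h{\left(W \right)} = W + 2 W^{2}$ ($h{\left(W \right)} = \left(W^{2} + W^{2}\right) + W = 2 W^{2} + W = W + 2 W^{2}$)
$\frac{h{\left(-1645 \right)} - 4111598}{2664258 + 1605823} = \frac{- 1645 \left(1 + 2 \left(-1645\right)\right) - 4111598}{2664258 + 1605823} = \frac{- 1645 \left(1 - 3290\right) - 4111598}{4270081} = \left(\left(-1645\right) \left(-3289\right) - 4111598\right) \frac{1}{4270081} = \left(5410405 - 4111598\right) \frac{1}{4270081} = 1298807 \cdot \frac{1}{4270081} = \frac{1298807}{4270081}$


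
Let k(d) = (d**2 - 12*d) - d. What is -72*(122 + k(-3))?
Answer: -12240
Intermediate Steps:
k(d) = d**2 - 13*d
-72*(122 + k(-3)) = -72*(122 - 3*(-13 - 3)) = -72*(122 - 3*(-16)) = -72*(122 + 48) = -72*170 = -12240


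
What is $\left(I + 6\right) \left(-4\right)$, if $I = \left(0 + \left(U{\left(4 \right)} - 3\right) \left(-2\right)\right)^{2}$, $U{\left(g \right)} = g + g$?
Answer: $-424$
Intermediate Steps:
$U{\left(g \right)} = 2 g$
$I = 100$ ($I = \left(0 + \left(2 \cdot 4 - 3\right) \left(-2\right)\right)^{2} = \left(0 + \left(8 - 3\right) \left(-2\right)\right)^{2} = \left(0 + 5 \left(-2\right)\right)^{2} = \left(0 - 10\right)^{2} = \left(-10\right)^{2} = 100$)
$\left(I + 6\right) \left(-4\right) = \left(100 + 6\right) \left(-4\right) = 106 \left(-4\right) = -424$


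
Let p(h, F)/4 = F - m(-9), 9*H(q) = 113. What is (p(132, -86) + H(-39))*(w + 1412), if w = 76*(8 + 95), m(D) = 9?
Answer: -10185560/3 ≈ -3.3952e+6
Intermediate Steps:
w = 7828 (w = 76*103 = 7828)
H(q) = 113/9 (H(q) = (⅑)*113 = 113/9)
p(h, F) = -36 + 4*F (p(h, F) = 4*(F - 1*9) = 4*(F - 9) = 4*(-9 + F) = -36 + 4*F)
(p(132, -86) + H(-39))*(w + 1412) = ((-36 + 4*(-86)) + 113/9)*(7828 + 1412) = ((-36 - 344) + 113/9)*9240 = (-380 + 113/9)*9240 = -3307/9*9240 = -10185560/3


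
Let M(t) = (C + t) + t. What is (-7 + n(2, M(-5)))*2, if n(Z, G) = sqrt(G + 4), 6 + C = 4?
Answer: -14 + 4*I*sqrt(2) ≈ -14.0 + 5.6569*I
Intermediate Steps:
C = -2 (C = -6 + 4 = -2)
M(t) = -2 + 2*t (M(t) = (-2 + t) + t = -2 + 2*t)
n(Z, G) = sqrt(4 + G)
(-7 + n(2, M(-5)))*2 = (-7 + sqrt(4 + (-2 + 2*(-5))))*2 = (-7 + sqrt(4 + (-2 - 10)))*2 = (-7 + sqrt(4 - 12))*2 = (-7 + sqrt(-8))*2 = (-7 + 2*I*sqrt(2))*2 = -14 + 4*I*sqrt(2)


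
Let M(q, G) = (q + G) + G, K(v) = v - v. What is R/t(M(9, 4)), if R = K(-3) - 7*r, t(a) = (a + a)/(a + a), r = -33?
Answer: 231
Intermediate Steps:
K(v) = 0
M(q, G) = q + 2*G (M(q, G) = (G + q) + G = q + 2*G)
t(a) = 1 (t(a) = (2*a)/((2*a)) = (2*a)*(1/(2*a)) = 1)
R = 231 (R = 0 - 7*(-33) = 0 + 231 = 231)
R/t(M(9, 4)) = 231/1 = 231*1 = 231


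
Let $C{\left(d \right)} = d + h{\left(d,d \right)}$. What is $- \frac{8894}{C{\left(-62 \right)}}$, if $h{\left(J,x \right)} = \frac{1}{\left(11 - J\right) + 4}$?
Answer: $\frac{684838}{4773} \approx 143.48$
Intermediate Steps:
$h{\left(J,x \right)} = \frac{1}{15 - J}$
$C{\left(d \right)} = d - \frac{1}{-15 + d}$
$- \frac{8894}{C{\left(-62 \right)}} = - \frac{8894}{\frac{1}{-15 - 62} \left(-1 - 62 \left(-15 - 62\right)\right)} = - \frac{8894}{\frac{1}{-77} \left(-1 - -4774\right)} = - \frac{8894}{\left(- \frac{1}{77}\right) \left(-1 + 4774\right)} = - \frac{8894}{\left(- \frac{1}{77}\right) 4773} = - \frac{8894}{- \frac{4773}{77}} = \left(-8894\right) \left(- \frac{77}{4773}\right) = \frac{684838}{4773}$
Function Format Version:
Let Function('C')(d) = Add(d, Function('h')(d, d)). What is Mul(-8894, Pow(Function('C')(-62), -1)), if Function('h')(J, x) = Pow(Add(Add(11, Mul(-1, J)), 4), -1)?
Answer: Rational(684838, 4773) ≈ 143.48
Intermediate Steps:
Function('h')(J, x) = Pow(Add(15, Mul(-1, J)), -1)
Function('C')(d) = Add(d, Mul(-1, Pow(Add(-15, d), -1)))
Mul(-8894, Pow(Function('C')(-62), -1)) = Mul(-8894, Pow(Mul(Pow(Add(-15, -62), -1), Add(-1, Mul(-62, Add(-15, -62)))), -1)) = Mul(-8894, Pow(Mul(Pow(-77, -1), Add(-1, Mul(-62, -77))), -1)) = Mul(-8894, Pow(Mul(Rational(-1, 77), Add(-1, 4774)), -1)) = Mul(-8894, Pow(Mul(Rational(-1, 77), 4773), -1)) = Mul(-8894, Pow(Rational(-4773, 77), -1)) = Mul(-8894, Rational(-77, 4773)) = Rational(684838, 4773)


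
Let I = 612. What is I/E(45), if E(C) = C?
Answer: 68/5 ≈ 13.600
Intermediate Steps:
I/E(45) = 612/45 = 612*(1/45) = 68/5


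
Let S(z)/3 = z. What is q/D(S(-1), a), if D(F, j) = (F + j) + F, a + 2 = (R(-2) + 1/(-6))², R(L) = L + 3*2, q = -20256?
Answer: -729216/241 ≈ -3025.8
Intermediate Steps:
S(z) = 3*z
R(L) = 6 + L (R(L) = L + 6 = 6 + L)
a = 457/36 (a = -2 + ((6 - 2) + 1/(-6))² = -2 + (4 - ⅙)² = -2 + (23/6)² = -2 + 529/36 = 457/36 ≈ 12.694)
D(F, j) = j + 2*F
q/D(S(-1), a) = -20256/(457/36 + 2*(3*(-1))) = -20256/(457/36 + 2*(-3)) = -20256/(457/36 - 6) = -20256/241/36 = -20256*36/241 = -729216/241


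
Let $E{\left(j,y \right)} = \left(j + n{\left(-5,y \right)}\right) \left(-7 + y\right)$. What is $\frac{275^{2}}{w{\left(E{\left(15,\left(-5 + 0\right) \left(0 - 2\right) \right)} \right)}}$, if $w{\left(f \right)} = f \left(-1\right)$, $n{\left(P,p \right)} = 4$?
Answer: $- \frac{75625}{57} \approx -1326.8$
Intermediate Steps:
$E{\left(j,y \right)} = \left(-7 + y\right) \left(4 + j\right)$ ($E{\left(j,y \right)} = \left(j + 4\right) \left(-7 + y\right) = \left(4 + j\right) \left(-7 + y\right) = \left(-7 + y\right) \left(4 + j\right)$)
$w{\left(f \right)} = - f$
$\frac{275^{2}}{w{\left(E{\left(15,\left(-5 + 0\right) \left(0 - 2\right) \right)} \right)}} = \frac{275^{2}}{\left(-1\right) \left(-28 - 105 + 4 \left(-5 + 0\right) \left(0 - 2\right) + 15 \left(-5 + 0\right) \left(0 - 2\right)\right)} = \frac{75625}{\left(-1\right) \left(-28 - 105 + 4 \left(\left(-5\right) \left(-2\right)\right) + 15 \left(\left(-5\right) \left(-2\right)\right)\right)} = \frac{75625}{\left(-1\right) \left(-28 - 105 + 4 \cdot 10 + 15 \cdot 10\right)} = \frac{75625}{\left(-1\right) \left(-28 - 105 + 40 + 150\right)} = \frac{75625}{\left(-1\right) 57} = \frac{75625}{-57} = 75625 \left(- \frac{1}{57}\right) = - \frac{75625}{57}$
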